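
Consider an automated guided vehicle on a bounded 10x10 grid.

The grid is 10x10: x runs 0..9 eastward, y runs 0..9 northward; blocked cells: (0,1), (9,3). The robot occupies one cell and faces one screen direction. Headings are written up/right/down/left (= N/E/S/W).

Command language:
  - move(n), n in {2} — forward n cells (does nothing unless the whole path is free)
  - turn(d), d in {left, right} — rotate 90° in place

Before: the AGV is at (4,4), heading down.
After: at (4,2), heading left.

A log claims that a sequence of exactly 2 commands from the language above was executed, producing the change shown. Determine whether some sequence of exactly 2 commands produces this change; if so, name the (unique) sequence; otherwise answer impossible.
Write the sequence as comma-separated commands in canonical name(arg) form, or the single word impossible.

key: position moved to (4,2) AND the heading swung to W — translation plus rotation needed
start: at (4,4), heading down
[1] after move(2): at (4,2), heading down
[2] after turn(right): at (4,2), heading left
no other 2-command option fits: unique.

move(2), turn(right)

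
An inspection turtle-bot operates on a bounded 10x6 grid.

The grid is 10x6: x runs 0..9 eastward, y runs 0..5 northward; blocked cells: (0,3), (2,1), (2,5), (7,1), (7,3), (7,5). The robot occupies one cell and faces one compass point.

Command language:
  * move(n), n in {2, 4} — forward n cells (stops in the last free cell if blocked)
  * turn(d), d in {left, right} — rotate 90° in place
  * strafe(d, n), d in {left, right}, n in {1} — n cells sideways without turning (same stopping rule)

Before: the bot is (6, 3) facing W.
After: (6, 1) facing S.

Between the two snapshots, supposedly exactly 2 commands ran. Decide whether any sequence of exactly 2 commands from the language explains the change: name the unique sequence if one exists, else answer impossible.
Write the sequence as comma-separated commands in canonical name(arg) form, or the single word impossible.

key: running move(2) before turn(left) would end elsewhere — order is forced
begin: (6, 3) facing W
step 1 (turn(left)): (6, 3) facing S
step 2 (move(2)): (6, 1) facing S
no other 2-command option fits: unique.

turn(left), move(2)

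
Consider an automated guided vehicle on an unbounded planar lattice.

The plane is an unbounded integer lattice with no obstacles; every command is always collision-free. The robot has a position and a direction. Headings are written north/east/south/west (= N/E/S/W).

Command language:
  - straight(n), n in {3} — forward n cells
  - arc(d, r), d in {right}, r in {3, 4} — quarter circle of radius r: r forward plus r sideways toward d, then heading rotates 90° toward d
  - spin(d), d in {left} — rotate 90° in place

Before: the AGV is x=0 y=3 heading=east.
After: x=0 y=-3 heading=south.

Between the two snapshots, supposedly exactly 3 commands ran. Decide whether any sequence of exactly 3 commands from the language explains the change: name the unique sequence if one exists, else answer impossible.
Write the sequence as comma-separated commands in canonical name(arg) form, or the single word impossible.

arc(right, 3), arc(right, 3), spin(left)

key: order matters: swapping arc(right, 3) and spin(left) lands elsewhere
begin: x=0 y=3 heading=east
1. arc(right, 3) → x=3 y=0 heading=south
2. arc(right, 3) → x=0 y=-3 heading=west
3. spin(left) → x=0 y=-3 heading=south
no rival 3-sequence matches.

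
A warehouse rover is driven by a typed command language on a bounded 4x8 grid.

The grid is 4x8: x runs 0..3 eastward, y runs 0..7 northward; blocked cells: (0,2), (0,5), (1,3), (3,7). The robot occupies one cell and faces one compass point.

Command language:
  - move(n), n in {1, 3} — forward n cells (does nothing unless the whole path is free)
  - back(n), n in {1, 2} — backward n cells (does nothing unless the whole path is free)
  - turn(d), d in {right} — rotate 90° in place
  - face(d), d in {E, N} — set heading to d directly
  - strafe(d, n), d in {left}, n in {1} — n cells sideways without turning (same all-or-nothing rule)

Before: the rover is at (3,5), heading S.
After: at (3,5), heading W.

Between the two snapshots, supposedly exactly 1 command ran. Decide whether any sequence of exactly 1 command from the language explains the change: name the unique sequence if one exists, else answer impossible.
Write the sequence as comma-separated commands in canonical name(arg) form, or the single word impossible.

key: (3,5) unchanged — the single command moves nothing
initial: at (3,5), heading S
step 1 (turn(right)): at (3,5), heading W
uniquely the one of 8 1-step routes that fits.

turn(right)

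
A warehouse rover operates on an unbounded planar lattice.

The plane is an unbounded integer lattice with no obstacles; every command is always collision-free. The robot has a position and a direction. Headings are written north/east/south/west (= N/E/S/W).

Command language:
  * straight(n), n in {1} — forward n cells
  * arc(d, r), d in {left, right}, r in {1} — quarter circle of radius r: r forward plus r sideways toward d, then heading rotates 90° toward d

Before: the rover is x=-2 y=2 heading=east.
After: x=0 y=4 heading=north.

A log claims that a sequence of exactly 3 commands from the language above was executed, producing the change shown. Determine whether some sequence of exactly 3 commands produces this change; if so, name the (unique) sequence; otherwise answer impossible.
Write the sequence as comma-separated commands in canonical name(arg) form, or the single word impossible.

straight(1), arc(left, 1), straight(1)

key: position moved to (0,4) AND the heading swung to N — translation plus rotation needed
from: x=-2 y=2 heading=east
t=1 straight(1) ⇒ x=-1 y=2 heading=east
t=2 arc(left, 1) ⇒ x=0 y=3 heading=north
t=3 straight(1) ⇒ x=0 y=4 heading=north
no rival 3-sequence matches.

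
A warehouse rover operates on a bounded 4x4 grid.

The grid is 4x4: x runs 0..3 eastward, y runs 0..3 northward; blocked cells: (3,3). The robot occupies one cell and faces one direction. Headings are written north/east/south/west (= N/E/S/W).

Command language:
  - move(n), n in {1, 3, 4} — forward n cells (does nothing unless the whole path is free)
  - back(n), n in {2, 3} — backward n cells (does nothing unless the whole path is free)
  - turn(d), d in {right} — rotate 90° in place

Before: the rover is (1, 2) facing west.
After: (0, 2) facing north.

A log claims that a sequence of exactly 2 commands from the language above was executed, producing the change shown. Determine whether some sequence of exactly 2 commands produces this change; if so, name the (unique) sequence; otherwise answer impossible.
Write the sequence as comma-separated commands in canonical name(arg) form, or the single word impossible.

move(1), turn(right)

key: order matters: swapping move(1) and turn(right) lands elsewhere
begin: (1, 2) facing west
1. move(1) → (0, 2) facing west
2. turn(right) → (0, 2) facing north
no other 2-command option fits: unique.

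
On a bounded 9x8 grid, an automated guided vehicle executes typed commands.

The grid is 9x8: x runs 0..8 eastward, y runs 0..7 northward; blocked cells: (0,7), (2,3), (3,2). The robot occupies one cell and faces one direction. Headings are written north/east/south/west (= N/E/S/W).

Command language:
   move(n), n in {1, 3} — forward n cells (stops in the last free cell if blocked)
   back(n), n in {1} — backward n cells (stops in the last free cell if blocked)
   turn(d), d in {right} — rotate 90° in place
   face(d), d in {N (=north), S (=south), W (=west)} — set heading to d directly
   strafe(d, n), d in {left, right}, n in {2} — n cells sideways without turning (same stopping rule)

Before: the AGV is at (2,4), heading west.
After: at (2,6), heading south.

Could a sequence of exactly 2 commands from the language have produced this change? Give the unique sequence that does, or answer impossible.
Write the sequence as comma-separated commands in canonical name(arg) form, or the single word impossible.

strafe(right, 2), face(S)

key: running face(S) before strafe(right, 2) would end elsewhere — order is forced
t0: at (2,4), heading west
1. strafe(right, 2) → at (2,6), heading west
2. face(S) → at (2,6), heading south
uniquely the one of 81 2-step routes that fits.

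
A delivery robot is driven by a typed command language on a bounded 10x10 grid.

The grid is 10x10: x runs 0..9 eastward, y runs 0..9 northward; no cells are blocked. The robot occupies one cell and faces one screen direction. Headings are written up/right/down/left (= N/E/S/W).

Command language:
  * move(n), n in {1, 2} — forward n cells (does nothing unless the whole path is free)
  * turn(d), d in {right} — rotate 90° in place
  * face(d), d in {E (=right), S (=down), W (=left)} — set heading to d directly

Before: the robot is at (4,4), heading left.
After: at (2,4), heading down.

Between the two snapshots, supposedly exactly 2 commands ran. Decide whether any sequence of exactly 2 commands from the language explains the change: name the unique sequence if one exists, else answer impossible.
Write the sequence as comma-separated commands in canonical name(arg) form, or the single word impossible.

move(2), face(S)

key: running face(S) before move(2) would end elsewhere — order is forced
t0: at (4,4), heading left
step 1 (move(2)): at (2,4), heading left
step 2 (face(S)): at (2,4), heading down
uniquely the one of 36 2-step routes that fits.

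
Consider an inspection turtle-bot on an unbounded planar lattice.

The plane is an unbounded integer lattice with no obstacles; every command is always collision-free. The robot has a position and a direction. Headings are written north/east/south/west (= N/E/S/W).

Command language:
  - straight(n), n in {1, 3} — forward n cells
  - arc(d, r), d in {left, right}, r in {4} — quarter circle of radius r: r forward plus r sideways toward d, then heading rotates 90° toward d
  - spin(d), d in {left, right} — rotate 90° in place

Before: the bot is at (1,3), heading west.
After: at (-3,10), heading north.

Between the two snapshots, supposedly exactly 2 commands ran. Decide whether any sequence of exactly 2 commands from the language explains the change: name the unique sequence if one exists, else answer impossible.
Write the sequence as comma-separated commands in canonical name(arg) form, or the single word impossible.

arc(right, 4), straight(3)

key: position moved to (-3,10) AND the heading swung to N — translation plus rotation needed
initial: at (1,3), heading west
step 1 (arc(right, 4)): at (-3,7), heading north
step 2 (straight(3)): at (-3,10), heading north
no other 2-command option fits: unique.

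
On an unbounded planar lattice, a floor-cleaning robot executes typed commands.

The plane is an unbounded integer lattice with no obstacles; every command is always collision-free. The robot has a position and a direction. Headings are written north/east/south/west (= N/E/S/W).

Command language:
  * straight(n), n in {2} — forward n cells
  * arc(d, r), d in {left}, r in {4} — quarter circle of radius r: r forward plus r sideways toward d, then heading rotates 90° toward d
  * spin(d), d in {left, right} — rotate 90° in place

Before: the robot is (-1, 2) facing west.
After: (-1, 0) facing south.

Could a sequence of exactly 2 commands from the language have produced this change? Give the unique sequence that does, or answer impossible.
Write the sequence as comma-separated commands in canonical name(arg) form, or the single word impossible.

spin(left), straight(2)

key: position moved to (-1,0) AND the heading swung to S — translation plus rotation needed
from: (-1, 2) facing west
[1] after spin(left): (-1, 2) facing south
[2] after straight(2): (-1, 0) facing south
uniquely the one of 16 2-step routes that fits.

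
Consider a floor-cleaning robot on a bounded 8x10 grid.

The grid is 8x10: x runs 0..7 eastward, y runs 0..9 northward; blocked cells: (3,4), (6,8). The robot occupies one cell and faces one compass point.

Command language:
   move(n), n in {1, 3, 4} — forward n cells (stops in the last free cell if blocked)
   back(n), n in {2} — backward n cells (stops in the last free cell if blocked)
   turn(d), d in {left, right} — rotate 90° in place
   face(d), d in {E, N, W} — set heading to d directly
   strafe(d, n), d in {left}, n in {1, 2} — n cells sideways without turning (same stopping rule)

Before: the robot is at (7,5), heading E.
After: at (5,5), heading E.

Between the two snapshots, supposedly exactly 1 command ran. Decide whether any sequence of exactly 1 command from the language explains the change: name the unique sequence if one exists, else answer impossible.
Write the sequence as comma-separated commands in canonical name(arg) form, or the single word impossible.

key: still facing E — the one step turns nothing
begin: at (7,5), heading E
[1] after back(2): at (5,5), heading E
all 11 alternatives checked — unique.

back(2)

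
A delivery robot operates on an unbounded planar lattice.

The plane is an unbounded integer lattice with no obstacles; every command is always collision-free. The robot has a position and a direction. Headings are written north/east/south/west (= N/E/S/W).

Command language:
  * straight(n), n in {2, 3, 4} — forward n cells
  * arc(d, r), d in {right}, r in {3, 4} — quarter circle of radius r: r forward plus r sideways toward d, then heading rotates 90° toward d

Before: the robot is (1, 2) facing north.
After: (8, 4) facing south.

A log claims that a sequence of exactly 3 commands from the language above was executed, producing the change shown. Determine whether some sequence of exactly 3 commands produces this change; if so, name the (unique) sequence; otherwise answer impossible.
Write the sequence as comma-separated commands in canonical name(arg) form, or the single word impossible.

key: order matters: swapping straight(3) and arc(right, 4) lands elsewhere
start: (1, 2) facing north
step 1 (straight(3)): (1, 5) facing north
step 2 (arc(right, 3)): (4, 8) facing east
step 3 (arc(right, 4)): (8, 4) facing south
no rival 3-sequence matches.

straight(3), arc(right, 3), arc(right, 4)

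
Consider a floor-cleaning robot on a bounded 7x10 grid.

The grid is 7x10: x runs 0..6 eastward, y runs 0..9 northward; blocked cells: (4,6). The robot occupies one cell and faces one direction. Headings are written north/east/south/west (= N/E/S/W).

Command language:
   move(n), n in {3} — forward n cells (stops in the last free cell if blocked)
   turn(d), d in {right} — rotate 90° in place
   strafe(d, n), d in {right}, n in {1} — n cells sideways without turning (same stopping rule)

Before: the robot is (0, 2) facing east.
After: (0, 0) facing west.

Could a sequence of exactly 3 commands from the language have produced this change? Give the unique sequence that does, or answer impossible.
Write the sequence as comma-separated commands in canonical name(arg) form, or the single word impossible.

key: move(3) runs into the grid edge before its full distance
initial: (0, 2) facing east
step 1 (turn(right)): (0, 2) facing south
step 2 (move(3)): (0, 0) facing south
step 3 (turn(right)): (0, 0) facing west
no rival 3-sequence matches.

turn(right), move(3), turn(right)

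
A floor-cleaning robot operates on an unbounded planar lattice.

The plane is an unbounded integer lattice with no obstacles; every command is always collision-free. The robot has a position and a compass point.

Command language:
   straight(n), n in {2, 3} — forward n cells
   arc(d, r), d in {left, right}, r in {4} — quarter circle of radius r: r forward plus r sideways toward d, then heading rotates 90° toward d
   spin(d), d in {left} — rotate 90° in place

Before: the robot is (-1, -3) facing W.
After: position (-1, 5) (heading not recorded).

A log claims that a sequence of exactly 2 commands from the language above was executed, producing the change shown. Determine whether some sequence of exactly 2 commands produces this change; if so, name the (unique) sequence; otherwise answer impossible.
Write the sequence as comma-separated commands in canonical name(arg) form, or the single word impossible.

start: (-1, -3) facing W
1. arc(right, 4) → (-5, 1) facing N
2. arc(right, 4) → (-1, 5) facing E
uniquely the one of 25 2-step routes that fits.

arc(right, 4), arc(right, 4)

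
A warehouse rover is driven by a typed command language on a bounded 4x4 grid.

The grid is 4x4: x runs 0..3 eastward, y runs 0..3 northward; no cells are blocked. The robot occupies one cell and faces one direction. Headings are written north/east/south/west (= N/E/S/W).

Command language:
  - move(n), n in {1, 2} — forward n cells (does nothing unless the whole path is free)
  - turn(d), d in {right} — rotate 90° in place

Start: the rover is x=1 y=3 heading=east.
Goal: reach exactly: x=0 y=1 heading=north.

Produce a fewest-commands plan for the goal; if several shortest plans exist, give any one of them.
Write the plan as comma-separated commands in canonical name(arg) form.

turn(right), move(2), turn(right), move(1), turn(right)

initial: x=1 y=3 heading=east
t=1 turn(right) ⇒ x=1 y=3 heading=south
t=2 move(2) ⇒ x=1 y=1 heading=south
t=3 turn(right) ⇒ x=1 y=1 heading=west
t=4 move(1) ⇒ x=0 y=1 heading=west
t=5 turn(right) ⇒ x=0 y=1 heading=north
no 4-step plan works, so 5 is optimal.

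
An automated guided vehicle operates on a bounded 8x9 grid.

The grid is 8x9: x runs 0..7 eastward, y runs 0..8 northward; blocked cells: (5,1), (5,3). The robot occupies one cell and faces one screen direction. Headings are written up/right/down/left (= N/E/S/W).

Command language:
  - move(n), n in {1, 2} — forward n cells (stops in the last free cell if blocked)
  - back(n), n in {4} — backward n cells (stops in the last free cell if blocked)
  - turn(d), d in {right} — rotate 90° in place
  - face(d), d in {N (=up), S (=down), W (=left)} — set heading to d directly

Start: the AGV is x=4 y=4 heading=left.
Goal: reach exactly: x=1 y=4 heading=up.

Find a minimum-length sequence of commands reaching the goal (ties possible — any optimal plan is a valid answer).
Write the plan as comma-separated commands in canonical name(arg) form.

t0: x=4 y=4 heading=left
[1] after move(2): x=2 y=4 heading=left
[2] after move(1): x=1 y=4 heading=left
[3] after turn(right): x=1 y=4 heading=up
nothing shorter than 3 reaches the goal.

move(2), move(1), turn(right)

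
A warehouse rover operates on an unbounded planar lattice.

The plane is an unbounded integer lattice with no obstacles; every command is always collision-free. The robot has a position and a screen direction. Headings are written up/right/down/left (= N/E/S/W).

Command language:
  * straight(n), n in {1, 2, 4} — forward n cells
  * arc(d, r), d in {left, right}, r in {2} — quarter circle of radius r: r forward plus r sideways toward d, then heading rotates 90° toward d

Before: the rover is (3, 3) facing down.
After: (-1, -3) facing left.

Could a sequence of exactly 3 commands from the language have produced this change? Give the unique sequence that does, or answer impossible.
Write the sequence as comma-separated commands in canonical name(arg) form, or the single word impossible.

key: running straight(2) before straight(4) would end elsewhere — order is forced
from: (3, 3) facing down
t=1 straight(4) ⇒ (3, -1) facing down
t=2 arc(right, 2) ⇒ (1, -3) facing left
t=3 straight(2) ⇒ (-1, -3) facing left
no rival 3-sequence matches.

straight(4), arc(right, 2), straight(2)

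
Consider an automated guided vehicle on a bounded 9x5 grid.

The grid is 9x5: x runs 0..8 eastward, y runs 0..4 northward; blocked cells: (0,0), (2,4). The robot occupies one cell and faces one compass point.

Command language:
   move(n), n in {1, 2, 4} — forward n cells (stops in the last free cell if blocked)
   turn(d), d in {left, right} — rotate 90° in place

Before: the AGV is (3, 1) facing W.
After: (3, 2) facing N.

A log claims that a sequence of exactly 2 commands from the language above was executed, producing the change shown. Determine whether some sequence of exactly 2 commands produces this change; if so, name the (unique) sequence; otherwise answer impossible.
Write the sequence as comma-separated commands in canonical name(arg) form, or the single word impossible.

key: order matters: swapping turn(right) and move(1) lands elsewhere
from: (3, 1) facing W
[1] after turn(right): (3, 1) facing N
[2] after move(1): (3, 2) facing N
no other 2-command option fits: unique.

turn(right), move(1)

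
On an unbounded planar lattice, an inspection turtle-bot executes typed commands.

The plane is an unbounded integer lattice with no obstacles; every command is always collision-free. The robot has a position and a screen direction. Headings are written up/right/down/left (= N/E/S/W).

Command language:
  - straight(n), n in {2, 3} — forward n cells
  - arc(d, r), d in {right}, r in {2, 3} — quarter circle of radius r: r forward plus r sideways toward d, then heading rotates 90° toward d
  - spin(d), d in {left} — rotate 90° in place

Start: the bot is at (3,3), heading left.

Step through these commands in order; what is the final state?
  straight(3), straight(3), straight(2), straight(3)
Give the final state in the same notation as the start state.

at (-8,3), heading left

initial: at (3,3), heading left
t=1 straight(3) ⇒ at (0,3), heading left
t=2 straight(3) ⇒ at (-3,3), heading left
t=3 straight(2) ⇒ at (-5,3), heading left
t=4 straight(3) ⇒ at (-8,3), heading left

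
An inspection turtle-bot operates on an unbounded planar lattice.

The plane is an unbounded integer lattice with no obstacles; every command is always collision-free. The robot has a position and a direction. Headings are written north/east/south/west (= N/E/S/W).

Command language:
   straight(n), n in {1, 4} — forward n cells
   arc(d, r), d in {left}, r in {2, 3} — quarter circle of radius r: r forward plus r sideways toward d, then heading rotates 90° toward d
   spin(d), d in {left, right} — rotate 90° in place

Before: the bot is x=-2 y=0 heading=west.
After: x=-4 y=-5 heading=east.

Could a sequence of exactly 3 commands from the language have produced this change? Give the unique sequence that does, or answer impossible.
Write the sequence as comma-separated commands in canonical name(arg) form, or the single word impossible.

key: running arc(left, 2) before straight(1) would end elsewhere — order is forced
t0: x=-2 y=0 heading=west
t=1 straight(1) ⇒ x=-3 y=0 heading=west
t=2 arc(left, 3) ⇒ x=-6 y=-3 heading=south
t=3 arc(left, 2) ⇒ x=-4 y=-5 heading=east
uniquely the one of 216 3-step routes that fits.

straight(1), arc(left, 3), arc(left, 2)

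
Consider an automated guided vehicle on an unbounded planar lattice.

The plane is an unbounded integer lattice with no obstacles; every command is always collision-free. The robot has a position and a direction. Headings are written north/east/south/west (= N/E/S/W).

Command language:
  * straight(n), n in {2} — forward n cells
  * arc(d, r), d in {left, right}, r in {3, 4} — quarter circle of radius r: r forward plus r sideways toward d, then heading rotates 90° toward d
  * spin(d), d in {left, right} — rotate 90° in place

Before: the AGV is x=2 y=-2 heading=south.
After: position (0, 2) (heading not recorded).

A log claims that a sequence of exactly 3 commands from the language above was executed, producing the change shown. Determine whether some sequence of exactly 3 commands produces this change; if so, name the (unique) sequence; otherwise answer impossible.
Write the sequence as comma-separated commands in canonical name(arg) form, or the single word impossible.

key: order matters: swapping arc(right, 3) and arc(right, 4) lands elsewhere
initial: x=2 y=-2 heading=south
t=1 arc(right, 3) ⇒ x=-1 y=-5 heading=west
t=2 arc(right, 3) ⇒ x=-4 y=-2 heading=north
t=3 arc(right, 4) ⇒ x=0 y=2 heading=east
no other 3-command option fits: unique.

arc(right, 3), arc(right, 3), arc(right, 4)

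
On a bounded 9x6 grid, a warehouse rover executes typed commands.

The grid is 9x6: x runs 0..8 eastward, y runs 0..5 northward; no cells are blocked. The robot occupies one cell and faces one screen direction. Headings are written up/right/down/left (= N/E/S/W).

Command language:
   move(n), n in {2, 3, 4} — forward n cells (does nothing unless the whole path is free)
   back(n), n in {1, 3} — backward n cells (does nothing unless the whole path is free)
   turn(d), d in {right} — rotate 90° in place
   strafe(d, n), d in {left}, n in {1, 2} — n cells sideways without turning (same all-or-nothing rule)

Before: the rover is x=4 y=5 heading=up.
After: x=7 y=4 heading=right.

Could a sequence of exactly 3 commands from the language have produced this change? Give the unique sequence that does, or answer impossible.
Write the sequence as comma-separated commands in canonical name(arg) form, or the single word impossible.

back(1), turn(right), move(3)

key: order matters: swapping back(1) and move(3) lands elsewhere
start: x=4 y=5 heading=up
1. back(1) → x=4 y=4 heading=up
2. turn(right) → x=4 y=4 heading=right
3. move(3) → x=7 y=4 heading=right
all 512 alternatives checked — unique.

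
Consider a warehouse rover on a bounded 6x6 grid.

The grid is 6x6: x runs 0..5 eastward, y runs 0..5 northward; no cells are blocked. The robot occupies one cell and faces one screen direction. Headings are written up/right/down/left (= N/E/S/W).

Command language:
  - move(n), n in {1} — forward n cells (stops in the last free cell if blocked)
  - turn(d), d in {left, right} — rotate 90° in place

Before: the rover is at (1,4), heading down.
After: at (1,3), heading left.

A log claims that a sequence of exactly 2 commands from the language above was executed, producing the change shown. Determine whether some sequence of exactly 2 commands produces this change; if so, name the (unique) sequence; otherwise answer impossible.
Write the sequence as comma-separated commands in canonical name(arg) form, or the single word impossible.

key: position moved to (1,3) AND the heading swung to W — translation plus rotation needed
from: at (1,4), heading down
t=1 move(1) ⇒ at (1,3), heading down
t=2 turn(right) ⇒ at (1,3), heading left
all 9 alternatives checked — unique.

move(1), turn(right)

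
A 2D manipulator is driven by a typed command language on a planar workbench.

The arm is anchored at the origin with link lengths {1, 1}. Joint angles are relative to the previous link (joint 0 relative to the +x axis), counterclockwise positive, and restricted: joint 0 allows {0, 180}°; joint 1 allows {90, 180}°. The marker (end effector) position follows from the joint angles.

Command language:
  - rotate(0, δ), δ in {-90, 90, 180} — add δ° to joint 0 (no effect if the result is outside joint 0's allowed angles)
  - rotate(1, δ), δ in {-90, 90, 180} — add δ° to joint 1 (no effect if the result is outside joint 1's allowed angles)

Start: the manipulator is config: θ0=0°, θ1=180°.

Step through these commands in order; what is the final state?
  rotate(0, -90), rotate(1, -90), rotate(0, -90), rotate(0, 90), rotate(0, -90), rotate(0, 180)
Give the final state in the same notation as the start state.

config: θ0=180°, θ1=90°

t0: config: θ0=0°, θ1=180°
1. rotate(0, -90) → config: θ0=0°, θ1=180°
2. rotate(1, -90) → config: θ0=0°, θ1=90°
3. rotate(0, -90) → config: θ0=0°, θ1=90°
4. rotate(0, 90) → config: θ0=0°, θ1=90°
5. rotate(0, -90) → config: θ0=0°, θ1=90°
6. rotate(0, 180) → config: θ0=180°, θ1=90°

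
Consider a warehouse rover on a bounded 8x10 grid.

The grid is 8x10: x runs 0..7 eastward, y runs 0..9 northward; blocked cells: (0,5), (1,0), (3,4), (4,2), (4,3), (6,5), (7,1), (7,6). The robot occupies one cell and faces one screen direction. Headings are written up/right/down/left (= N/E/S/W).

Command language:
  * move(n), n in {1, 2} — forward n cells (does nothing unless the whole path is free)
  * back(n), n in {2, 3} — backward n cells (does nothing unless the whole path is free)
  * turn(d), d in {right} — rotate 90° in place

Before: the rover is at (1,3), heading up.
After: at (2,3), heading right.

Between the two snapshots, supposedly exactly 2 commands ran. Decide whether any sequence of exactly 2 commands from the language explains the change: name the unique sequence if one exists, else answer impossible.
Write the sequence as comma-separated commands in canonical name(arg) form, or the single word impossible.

turn(right), move(1)

key: order matters: swapping turn(right) and move(1) lands elsewhere
from: at (1,3), heading up
1. turn(right) → at (1,3), heading right
2. move(1) → at (2,3), heading right
all 25 alternatives checked — unique.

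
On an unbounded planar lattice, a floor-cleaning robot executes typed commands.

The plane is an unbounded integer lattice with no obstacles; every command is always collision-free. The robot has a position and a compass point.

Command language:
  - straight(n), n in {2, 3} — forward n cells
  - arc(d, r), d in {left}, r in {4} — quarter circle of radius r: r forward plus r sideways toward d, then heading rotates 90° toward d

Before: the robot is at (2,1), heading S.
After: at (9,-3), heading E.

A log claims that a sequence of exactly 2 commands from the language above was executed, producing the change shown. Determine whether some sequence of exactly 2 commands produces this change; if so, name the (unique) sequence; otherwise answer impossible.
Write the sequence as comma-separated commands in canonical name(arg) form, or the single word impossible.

arc(left, 4), straight(3)

key: position moved to (9,-3) AND the heading swung to E — translation plus rotation needed
t0: at (2,1), heading S
step 1 (arc(left, 4)): at (6,-3), heading E
step 2 (straight(3)): at (9,-3), heading E
all 9 alternatives checked — unique.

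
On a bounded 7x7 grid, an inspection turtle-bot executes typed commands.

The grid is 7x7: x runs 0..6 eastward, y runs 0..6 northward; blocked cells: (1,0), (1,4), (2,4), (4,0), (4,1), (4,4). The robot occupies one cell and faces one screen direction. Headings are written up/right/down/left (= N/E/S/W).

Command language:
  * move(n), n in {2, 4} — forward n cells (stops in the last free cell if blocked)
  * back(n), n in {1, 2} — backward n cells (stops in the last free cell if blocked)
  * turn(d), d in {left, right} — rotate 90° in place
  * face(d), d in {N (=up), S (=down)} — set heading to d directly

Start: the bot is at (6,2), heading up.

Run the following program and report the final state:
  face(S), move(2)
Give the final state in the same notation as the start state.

at (6,0), heading down

t0: at (6,2), heading up
1. face(S) → at (6,2), heading down
2. move(2) → at (6,0), heading down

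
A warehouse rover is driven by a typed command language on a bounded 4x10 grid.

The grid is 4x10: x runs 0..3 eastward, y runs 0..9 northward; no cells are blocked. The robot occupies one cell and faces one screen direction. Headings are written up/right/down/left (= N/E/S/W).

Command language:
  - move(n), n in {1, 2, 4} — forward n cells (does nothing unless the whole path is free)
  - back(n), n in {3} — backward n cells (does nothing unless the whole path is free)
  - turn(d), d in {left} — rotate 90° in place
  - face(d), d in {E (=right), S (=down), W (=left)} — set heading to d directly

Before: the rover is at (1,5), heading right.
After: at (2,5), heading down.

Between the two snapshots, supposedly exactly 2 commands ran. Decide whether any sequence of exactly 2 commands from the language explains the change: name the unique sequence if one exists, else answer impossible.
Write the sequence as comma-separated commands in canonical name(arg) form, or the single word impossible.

key: cell and facing (now S) both changed — the 2 commands mix motion and turning
initial: at (1,5), heading right
step 1 (move(1)): at (2,5), heading right
step 2 (face(S)): at (2,5), heading down
all 64 alternatives checked — unique.

move(1), face(S)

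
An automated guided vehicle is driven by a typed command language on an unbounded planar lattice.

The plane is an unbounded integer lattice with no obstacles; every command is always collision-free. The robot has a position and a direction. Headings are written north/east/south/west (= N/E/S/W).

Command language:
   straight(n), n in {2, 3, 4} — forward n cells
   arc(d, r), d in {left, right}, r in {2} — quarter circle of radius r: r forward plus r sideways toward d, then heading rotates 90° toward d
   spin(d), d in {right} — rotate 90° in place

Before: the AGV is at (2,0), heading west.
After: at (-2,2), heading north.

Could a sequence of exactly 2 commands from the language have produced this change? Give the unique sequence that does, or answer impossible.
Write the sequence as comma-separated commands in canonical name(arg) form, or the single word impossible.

key: running arc(right, 2) before straight(2) would end elsewhere — order is forced
begin: at (2,0), heading west
1. straight(2) → at (0,0), heading west
2. arc(right, 2) → at (-2,2), heading north
all 36 alternatives checked — unique.

straight(2), arc(right, 2)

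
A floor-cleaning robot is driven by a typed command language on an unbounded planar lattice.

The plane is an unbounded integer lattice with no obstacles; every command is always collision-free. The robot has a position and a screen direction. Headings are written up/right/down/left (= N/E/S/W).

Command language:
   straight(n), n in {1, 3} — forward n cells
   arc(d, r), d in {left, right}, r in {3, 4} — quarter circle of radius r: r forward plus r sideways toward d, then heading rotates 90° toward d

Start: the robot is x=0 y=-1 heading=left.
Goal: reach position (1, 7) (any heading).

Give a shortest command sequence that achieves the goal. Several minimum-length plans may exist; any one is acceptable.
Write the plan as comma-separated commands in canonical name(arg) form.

from: x=0 y=-1 heading=left
[1] after arc(right, 3): x=-3 y=2 heading=up
[2] after straight(1): x=-3 y=3 heading=up
[3] after arc(right, 4): x=1 y=7 heading=right
shorter routes all fall short; 3 is best.

arc(right, 3), straight(1), arc(right, 4)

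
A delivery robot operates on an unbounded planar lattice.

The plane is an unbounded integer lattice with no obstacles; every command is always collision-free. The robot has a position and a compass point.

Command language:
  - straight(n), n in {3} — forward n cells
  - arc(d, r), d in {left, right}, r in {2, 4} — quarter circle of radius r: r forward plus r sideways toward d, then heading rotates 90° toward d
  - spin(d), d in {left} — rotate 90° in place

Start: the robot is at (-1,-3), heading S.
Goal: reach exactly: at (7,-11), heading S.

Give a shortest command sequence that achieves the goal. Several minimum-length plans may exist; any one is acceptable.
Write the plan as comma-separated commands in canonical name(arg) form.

arc(left, 4), arc(right, 4)

begin: at (-1,-3), heading S
step 1 (arc(left, 4)): at (3,-7), heading E
step 2 (arc(right, 4)): at (7,-11), heading S
shorter routes all fall short; 2 is best.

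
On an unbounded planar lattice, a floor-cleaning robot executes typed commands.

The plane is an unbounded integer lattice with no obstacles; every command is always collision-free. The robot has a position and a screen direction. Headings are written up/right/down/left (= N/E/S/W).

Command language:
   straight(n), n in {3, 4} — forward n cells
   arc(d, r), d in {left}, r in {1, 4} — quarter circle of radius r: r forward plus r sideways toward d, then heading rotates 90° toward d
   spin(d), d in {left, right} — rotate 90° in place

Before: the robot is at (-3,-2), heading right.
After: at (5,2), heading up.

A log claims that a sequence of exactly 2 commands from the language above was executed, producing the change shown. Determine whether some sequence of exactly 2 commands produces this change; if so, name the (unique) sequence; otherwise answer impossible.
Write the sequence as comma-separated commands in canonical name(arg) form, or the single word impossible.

key: position moved to (5,2) AND the heading swung to N — translation plus rotation needed
start: at (-3,-2), heading right
t=1 straight(4) ⇒ at (1,-2), heading right
t=2 arc(left, 4) ⇒ at (5,2), heading up
all 36 alternatives checked — unique.

straight(4), arc(left, 4)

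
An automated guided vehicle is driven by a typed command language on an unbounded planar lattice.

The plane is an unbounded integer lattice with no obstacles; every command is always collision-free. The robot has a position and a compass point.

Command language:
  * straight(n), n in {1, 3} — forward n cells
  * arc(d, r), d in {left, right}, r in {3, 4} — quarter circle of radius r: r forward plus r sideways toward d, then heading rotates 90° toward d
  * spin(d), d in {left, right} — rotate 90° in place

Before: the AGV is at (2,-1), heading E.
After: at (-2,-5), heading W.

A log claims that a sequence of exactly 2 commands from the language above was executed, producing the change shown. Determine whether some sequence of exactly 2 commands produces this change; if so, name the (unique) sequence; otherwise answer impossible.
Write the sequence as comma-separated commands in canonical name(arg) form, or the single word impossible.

key: cell and facing (now W) both changed — the 2 commands mix motion and turning
initial: at (2,-1), heading E
step 1 (spin(right)): at (2,-1), heading S
step 2 (arc(right, 4)): at (-2,-5), heading W
no rival 2-sequence matches.

spin(right), arc(right, 4)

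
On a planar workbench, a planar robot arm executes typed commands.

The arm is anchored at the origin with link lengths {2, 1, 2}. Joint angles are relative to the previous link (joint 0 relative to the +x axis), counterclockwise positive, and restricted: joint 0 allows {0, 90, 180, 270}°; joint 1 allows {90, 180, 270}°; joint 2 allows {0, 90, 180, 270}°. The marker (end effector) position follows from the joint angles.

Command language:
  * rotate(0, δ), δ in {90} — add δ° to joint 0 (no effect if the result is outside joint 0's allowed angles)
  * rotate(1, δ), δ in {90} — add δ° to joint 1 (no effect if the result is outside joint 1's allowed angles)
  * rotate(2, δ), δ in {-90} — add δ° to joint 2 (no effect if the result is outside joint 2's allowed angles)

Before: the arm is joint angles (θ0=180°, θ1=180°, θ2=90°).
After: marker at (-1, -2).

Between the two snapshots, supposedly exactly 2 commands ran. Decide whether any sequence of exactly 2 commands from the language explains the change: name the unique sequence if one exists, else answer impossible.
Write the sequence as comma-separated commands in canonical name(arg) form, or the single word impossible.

t0: joint angles (θ0=180°, θ1=180°, θ2=90°)
[1] after rotate(2, -90): joint angles (θ0=180°, θ1=180°, θ2=0°)
[2] after rotate(2, -90): joint angles (θ0=180°, θ1=180°, θ2=270°)
no rival 2-sequence matches.

rotate(2, -90), rotate(2, -90)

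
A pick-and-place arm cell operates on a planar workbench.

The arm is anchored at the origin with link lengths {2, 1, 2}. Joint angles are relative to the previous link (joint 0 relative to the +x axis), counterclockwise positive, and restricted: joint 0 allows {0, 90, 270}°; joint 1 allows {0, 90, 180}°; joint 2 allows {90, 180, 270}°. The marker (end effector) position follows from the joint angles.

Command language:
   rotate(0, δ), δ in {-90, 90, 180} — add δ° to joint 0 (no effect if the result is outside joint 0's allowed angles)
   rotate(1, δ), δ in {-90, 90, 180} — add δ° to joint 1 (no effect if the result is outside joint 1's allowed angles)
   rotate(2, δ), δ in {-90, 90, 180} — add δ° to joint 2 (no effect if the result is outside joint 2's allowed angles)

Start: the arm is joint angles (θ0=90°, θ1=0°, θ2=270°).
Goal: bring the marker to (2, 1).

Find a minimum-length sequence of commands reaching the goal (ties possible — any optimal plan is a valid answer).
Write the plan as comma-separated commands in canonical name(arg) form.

start: joint angles (θ0=90°, θ1=0°, θ2=270°)
[1] after rotate(1, 180): joint angles (θ0=90°, θ1=180°, θ2=270°)
[2] after rotate(2, 180): joint angles (θ0=90°, θ1=180°, θ2=90°)
nothing shorter than 2 reaches the goal.

rotate(1, 180), rotate(2, 180)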